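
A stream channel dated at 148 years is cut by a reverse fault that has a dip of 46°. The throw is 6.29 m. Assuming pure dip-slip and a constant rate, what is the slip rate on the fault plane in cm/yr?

5.91 cm/yr

dip-slip = throw / sin(dip) = 6.29 m / sin(46°) = 8.744 m
rate = 8.744 m / 148 years = 0.0591 m/yr = 5.91 cm/yr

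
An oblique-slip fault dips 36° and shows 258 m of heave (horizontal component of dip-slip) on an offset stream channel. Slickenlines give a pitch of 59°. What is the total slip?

372 m

dip-slip = heave / cos(dip) = 258 / cos(36°) = 318.9 m
net slip = dip-slip / sin(rake) = 318.9 / sin(59°) = 372 m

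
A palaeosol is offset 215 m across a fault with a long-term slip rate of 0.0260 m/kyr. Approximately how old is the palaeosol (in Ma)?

8.27 Ma

age = offset / rate = 215 m / (0.0260 m/kyr) = 8.27e+06 yr = 8.27 Ma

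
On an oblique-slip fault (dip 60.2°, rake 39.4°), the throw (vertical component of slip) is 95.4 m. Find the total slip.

173 m

dip-slip = throw / sin(dip) = 95.4 / sin(60.2°) = 109.9 m
net slip = dip-slip / sin(rake) = 109.9 / sin(39.4°) = 173 m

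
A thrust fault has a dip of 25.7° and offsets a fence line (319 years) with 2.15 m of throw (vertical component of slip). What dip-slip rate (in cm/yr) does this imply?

1.55 cm/yr

dip-slip = throw / sin(dip) = 2.15 m / sin(25.7°) = 4.958 m
rate = 4.958 m / 319 years = 0.0155 m/yr = 1.55 cm/yr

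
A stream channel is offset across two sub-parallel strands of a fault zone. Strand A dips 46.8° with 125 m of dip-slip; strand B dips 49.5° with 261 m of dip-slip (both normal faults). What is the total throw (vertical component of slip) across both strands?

throw_A = 125 × sin(46.8°) = 91.12 m
throw_B = 261 × sin(49.5°) = 198.5 m
total = 91.12 + 198.5 = 290 m

290 m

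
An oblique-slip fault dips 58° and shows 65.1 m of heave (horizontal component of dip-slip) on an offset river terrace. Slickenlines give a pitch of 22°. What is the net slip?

dip-slip = heave / cos(dip) = 65.1 / cos(58°) = 122.8 m
net slip = dip-slip / sin(rake) = 122.8 / sin(22°) = 328 m

328 m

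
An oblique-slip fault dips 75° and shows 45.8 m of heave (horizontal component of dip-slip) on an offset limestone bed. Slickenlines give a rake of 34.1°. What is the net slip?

316 m

dip-slip = heave / cos(dip) = 45.8 / cos(75°) = 177 m
net slip = dip-slip / sin(rake) = 177 / sin(34.1°) = 316 m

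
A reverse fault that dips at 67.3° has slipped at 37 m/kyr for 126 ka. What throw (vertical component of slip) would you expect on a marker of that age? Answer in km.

dip-slip = rate × time = 37 m/kyr × 126 ka = 4662 m
throw = dip-slip × sin(dip) = 4662 × sin(67.3°) = 4300 m = 4.30 km

4.30 km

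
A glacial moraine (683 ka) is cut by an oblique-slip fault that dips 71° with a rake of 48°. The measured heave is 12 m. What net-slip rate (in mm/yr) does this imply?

0.0726 mm/yr

dip-slip = heave / cos(dip) = 12 / cos(71°) = 36.86 m
net slip = dip-slip / sin(rake) = 36.86 / sin(48°) = 49.60 m
rate = 49.60 m / 683 ka = 0.0000726 m/yr = 0.0726 mm/yr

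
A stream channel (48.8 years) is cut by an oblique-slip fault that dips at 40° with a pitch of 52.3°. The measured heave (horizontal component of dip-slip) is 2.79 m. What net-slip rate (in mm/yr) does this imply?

dip-slip = heave / cos(dip) = 2.79 / cos(40°) = 3.642 m
net slip = dip-slip / sin(rake) = 3.642 / sin(52.3°) = 4.603 m
rate = 4.603 m / 48.8 years = 0.0943 m/yr = 94.3 mm/yr

94.3 mm/yr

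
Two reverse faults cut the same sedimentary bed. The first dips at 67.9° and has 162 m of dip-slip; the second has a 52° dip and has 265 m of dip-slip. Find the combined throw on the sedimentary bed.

359 m

throw_A = 162 × sin(67.9°) = 150.1 m
throw_B = 265 × sin(52°) = 208.8 m
total = 150.1 + 208.8 = 359 m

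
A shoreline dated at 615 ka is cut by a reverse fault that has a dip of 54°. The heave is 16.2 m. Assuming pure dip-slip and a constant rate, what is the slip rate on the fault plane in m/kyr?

dip-slip = heave / cos(dip) = 16.2 m / cos(54°) = 27.56 m
rate = 27.56 m / 615 ka = 0.0000448 m/yr = 0.0448 m/kyr

0.0448 m/kyr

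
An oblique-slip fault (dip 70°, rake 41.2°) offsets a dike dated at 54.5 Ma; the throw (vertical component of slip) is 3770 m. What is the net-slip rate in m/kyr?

0.112 m/kyr

dip-slip = throw / sin(dip) = 3770 / sin(70°) = 4012 m
net slip = dip-slip / sin(rake) = 4012 / sin(41.2°) = 6091 m
rate = 6091 m / 54.5 Ma = 0.000112 m/yr = 0.112 m/kyr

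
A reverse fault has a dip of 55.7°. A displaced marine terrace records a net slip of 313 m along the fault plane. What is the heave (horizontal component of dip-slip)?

176 m

heave = dip-slip × cos(dip) = 313 m × cos(55.7°) = 176 m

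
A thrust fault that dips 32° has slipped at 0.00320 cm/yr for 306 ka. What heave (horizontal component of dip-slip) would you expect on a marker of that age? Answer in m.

dip-slip = rate × time = 0.00320 cm/yr × 306 ka = 9.792 m
heave = dip-slip × cos(dip) = 9.792 × cos(32°) = 8.30 m

8.30 m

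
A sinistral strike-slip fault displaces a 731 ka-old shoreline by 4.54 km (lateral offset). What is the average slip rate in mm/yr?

6.21 mm/yr

rate = 4.54 km / 731 ka = 0.00621 m/yr = 6.21 mm/yr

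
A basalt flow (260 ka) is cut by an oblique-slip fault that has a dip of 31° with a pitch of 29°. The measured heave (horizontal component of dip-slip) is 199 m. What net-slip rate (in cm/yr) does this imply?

0.184 cm/yr

dip-slip = heave / cos(dip) = 199 / cos(31°) = 232.2 m
net slip = dip-slip / sin(rake) = 232.2 / sin(29°) = 478.9 m
rate = 478.9 m / 260 ka = 0.00184 m/yr = 0.184 cm/yr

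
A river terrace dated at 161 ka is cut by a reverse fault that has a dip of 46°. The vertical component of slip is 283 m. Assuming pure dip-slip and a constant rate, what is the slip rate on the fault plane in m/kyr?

dip-slip = throw / sin(dip) = 283 m / sin(46°) = 393.4 m
rate = 393.4 m / 161 ka = 0.00244 m/yr = 2.44 m/kyr

2.44 m/kyr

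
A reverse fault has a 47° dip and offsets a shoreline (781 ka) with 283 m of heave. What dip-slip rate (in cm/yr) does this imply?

dip-slip = heave / cos(dip) = 283 m / cos(47°) = 415 m
rate = 415 m / 781 ka = 0.000531 m/yr = 0.0531 cm/yr

0.0531 cm/yr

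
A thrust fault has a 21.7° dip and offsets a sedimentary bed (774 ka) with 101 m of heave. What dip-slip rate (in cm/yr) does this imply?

0.0140 cm/yr

dip-slip = heave / cos(dip) = 101 m / cos(21.7°) = 108.7 m
rate = 108.7 m / 774 ka = 0.000140 m/yr = 0.0140 cm/yr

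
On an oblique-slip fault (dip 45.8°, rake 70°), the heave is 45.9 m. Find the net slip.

70.1 m

dip-slip = heave / cos(dip) = 45.9 / cos(45.8°) = 65.84 m
net slip = dip-slip / sin(rake) = 65.84 / sin(70°) = 70.1 m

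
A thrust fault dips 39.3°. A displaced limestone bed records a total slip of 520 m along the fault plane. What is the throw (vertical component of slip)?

329 m

throw = dip-slip × sin(dip) = 520 m × sin(39.3°) = 329 m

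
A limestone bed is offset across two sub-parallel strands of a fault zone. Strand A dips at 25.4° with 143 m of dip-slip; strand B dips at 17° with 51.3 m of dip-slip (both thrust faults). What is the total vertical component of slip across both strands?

76.3 m

throw_A = 143 × sin(25.4°) = 61.34 m
throw_B = 51.3 × sin(17°) = 15 m
total = 61.34 + 15 = 76.3 m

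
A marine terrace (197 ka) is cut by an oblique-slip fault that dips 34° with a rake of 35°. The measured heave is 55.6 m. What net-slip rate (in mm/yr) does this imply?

dip-slip = heave / cos(dip) = 55.6 / cos(34°) = 67.07 m
net slip = dip-slip / sin(rake) = 67.07 / sin(35°) = 116.9 m
rate = 116.9 m / 197 ka = 0.000594 m/yr = 0.594 mm/yr

0.594 mm/yr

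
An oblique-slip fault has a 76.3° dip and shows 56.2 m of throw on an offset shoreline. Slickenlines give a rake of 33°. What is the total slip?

106 m

dip-slip = throw / sin(dip) = 56.2 / sin(76.3°) = 57.85 m
net slip = dip-slip / sin(rake) = 57.85 / sin(33°) = 106 m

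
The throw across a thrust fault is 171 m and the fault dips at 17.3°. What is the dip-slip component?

dip-slip = throw / sin(dip) = 171 / sin(17.3°) = 575 m

575 m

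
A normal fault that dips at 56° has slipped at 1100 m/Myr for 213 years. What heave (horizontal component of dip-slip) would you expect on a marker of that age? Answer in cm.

13.1 cm

dip-slip = rate × time = 1100 m/Myr × 213 years = 0.2343 m
heave = dip-slip × cos(dip) = 0.2343 × cos(56°) = 0.131 m = 13.1 cm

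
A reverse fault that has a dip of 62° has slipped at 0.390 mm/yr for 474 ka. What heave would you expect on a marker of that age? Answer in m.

86.8 m

dip-slip = rate × time = 0.390 mm/yr × 474 ka = 184.9 m
heave = dip-slip × cos(dip) = 184.9 × cos(62°) = 86.8 m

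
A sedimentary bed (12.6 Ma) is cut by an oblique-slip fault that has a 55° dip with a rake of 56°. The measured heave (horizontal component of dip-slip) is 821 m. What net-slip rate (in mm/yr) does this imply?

dip-slip = heave / cos(dip) = 821 / cos(55°) = 1431 m
net slip = dip-slip / sin(rake) = 1431 / sin(56°) = 1727 m
rate = 1727 m / 12.6 Ma = 0.000137 m/yr = 0.137 mm/yr

0.137 mm/yr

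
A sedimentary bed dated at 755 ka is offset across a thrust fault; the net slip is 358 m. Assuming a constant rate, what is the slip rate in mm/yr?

0.474 mm/yr

rate = 358 m / 755 ka = 0.000474 m/yr = 0.474 mm/yr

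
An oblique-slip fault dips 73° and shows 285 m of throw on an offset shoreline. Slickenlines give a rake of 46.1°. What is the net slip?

414 m

dip-slip = throw / sin(dip) = 285 / sin(73°) = 298 m
net slip = dip-slip / sin(rake) = 298 / sin(46.1°) = 414 m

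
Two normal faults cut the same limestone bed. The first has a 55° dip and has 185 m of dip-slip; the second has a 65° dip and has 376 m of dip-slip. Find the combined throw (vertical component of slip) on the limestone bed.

492 m

throw_A = 185 × sin(55°) = 151.5 m
throw_B = 376 × sin(65°) = 340.8 m
total = 151.5 + 340.8 = 492 m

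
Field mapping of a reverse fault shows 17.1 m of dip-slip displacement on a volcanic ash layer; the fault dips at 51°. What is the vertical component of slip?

13.3 m

throw = dip-slip × sin(dip) = 17.1 m × sin(51°) = 13.3 m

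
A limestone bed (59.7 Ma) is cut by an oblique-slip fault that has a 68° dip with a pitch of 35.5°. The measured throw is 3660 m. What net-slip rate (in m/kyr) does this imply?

dip-slip = throw / sin(dip) = 3660 / sin(68°) = 3947 m
net slip = dip-slip / sin(rake) = 3947 / sin(35.5°) = 6798 m
rate = 6798 m / 59.7 Ma = 0.000114 m/yr = 0.114 m/kyr

0.114 m/kyr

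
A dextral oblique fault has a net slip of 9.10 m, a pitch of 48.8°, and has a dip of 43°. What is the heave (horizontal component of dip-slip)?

5.01 m

dip-slip = net slip × sin(rake) = 9.10 m × sin(48.8°) = 6.847 m
heave = dip-slip × cos(dip) = 6.847 × cos(43°) = 5.01 m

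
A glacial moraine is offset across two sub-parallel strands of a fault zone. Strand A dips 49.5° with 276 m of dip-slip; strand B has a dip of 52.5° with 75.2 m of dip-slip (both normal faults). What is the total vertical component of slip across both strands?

throw_A = 276 × sin(49.5°) = 209.9 m
throw_B = 75.2 × sin(52.5°) = 59.66 m
total = 209.9 + 59.66 = 270 m

270 m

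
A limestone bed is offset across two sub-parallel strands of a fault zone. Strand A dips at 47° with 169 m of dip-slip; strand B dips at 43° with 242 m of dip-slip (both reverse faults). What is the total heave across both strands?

heave_A = 169 × cos(47°) = 115.3 m
heave_B = 242 × cos(43°) = 177 m
total = 115.3 + 177 = 292 m

292 m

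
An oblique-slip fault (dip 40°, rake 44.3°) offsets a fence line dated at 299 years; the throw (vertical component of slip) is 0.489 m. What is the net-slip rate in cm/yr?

dip-slip = throw / sin(dip) = 0.489 / sin(40°) = 0.7607 m
net slip = dip-slip / sin(rake) = 0.7607 / sin(44.3°) = 1.089 m
rate = 1.089 m / 299 years = 0.00364 m/yr = 0.364 cm/yr

0.364 cm/yr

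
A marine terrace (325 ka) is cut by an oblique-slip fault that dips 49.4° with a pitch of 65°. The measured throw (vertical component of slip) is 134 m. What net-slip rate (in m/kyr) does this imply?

dip-slip = throw / sin(dip) = 134 / sin(49.4°) = 176.5 m
net slip = dip-slip / sin(rake) = 176.5 / sin(65°) = 194.7 m
rate = 194.7 m / 325 ka = 0.000599 m/yr = 0.599 m/kyr

0.599 m/kyr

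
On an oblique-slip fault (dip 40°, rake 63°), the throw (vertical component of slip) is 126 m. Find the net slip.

220 m

dip-slip = throw / sin(dip) = 126 / sin(40°) = 196 m
net slip = dip-slip / sin(rake) = 196 / sin(63°) = 220 m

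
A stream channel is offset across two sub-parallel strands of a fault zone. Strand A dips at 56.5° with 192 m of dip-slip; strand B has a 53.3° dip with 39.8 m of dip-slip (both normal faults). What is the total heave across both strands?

heave_A = 192 × cos(56.5°) = 106 m
heave_B = 39.8 × cos(53.3°) = 23.79 m
total = 106 + 23.79 = 130 m

130 m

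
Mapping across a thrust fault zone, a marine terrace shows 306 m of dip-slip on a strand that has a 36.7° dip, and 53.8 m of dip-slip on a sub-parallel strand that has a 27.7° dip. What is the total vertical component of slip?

throw_A = 306 × sin(36.7°) = 182.9 m
throw_B = 53.8 × sin(27.7°) = 25.01 m
total = 182.9 + 25.01 = 208 m

208 m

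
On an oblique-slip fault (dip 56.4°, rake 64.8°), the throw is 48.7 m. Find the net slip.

dip-slip = throw / sin(dip) = 48.7 / sin(56.4°) = 58.47 m
net slip = dip-slip / sin(rake) = 58.47 / sin(64.8°) = 64.6 m

64.6 m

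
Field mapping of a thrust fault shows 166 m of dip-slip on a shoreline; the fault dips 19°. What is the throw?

54 m

throw = dip-slip × sin(dip) = 166 m × sin(19°) = 54 m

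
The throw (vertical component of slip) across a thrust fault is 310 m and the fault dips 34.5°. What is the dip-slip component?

547 m

dip-slip = throw / sin(dip) = 310 / sin(34.5°) = 547 m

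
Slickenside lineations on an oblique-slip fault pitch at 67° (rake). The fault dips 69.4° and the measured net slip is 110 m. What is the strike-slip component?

strike-slip = net slip × cos(rake) = 110 m × cos(67°) = 43 m

43 m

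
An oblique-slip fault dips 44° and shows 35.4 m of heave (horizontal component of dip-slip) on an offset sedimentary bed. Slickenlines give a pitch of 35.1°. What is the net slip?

dip-slip = heave / cos(dip) = 35.4 / cos(44°) = 49.21 m
net slip = dip-slip / sin(rake) = 49.21 / sin(35.1°) = 85.6 m

85.6 m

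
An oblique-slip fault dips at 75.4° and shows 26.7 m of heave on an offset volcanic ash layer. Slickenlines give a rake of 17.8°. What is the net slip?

346 m

dip-slip = heave / cos(dip) = 26.7 / cos(75.4°) = 105.9 m
net slip = dip-slip / sin(rake) = 105.9 / sin(17.8°) = 346 m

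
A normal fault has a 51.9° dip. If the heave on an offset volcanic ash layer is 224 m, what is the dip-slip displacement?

363 m

dip-slip = heave / cos(dip) = 224 / cos(51.9°) = 363 m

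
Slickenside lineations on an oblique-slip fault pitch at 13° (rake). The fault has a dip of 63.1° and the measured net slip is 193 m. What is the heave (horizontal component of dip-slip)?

dip-slip = net slip × sin(rake) = 193 m × sin(13°) = 43.42 m
heave = dip-slip × cos(dip) = 43.42 × cos(63.1°) = 19.6 m

19.6 m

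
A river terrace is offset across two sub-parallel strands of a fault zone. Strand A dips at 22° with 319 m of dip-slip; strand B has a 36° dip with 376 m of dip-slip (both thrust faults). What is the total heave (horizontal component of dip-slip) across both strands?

600 m

heave_A = 319 × cos(22°) = 295.8 m
heave_B = 376 × cos(36°) = 304.2 m
total = 295.8 + 304.2 = 600 m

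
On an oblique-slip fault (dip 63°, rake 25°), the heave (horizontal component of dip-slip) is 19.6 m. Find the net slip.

dip-slip = heave / cos(dip) = 19.6 / cos(63°) = 43.17 m
net slip = dip-slip / sin(rake) = 43.17 / sin(25°) = 102 m

102 m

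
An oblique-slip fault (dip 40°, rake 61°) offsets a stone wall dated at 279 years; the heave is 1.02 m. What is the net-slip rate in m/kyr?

dip-slip = heave / cos(dip) = 1.02 / cos(40°) = 1.332 m
net slip = dip-slip / sin(rake) = 1.332 / sin(61°) = 1.522 m
rate = 1.522 m / 279 years = 0.00546 m/yr = 5.46 m/kyr

5.46 m/kyr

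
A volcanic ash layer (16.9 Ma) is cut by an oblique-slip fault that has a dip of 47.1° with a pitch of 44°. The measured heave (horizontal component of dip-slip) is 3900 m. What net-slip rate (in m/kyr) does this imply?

0.488 m/kyr

dip-slip = heave / cos(dip) = 3900 / cos(47.1°) = 5729 m
net slip = dip-slip / sin(rake) = 5729 / sin(44°) = 8248 m
rate = 8248 m / 16.9 Ma = 0.000488 m/yr = 0.488 m/kyr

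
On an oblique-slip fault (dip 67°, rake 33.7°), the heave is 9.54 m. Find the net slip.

dip-slip = heave / cos(dip) = 9.54 / cos(67°) = 24.42 m
net slip = dip-slip / sin(rake) = 24.42 / sin(33.7°) = 44 m

44 m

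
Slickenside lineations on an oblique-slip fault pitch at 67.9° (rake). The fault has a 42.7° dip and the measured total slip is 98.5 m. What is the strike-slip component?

37.1 m

strike-slip = net slip × cos(rake) = 98.5 m × cos(67.9°) = 37.1 m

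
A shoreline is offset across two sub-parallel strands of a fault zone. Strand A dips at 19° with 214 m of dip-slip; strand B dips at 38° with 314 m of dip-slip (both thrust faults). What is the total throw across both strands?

263 m

throw_A = 214 × sin(19°) = 69.67 m
throw_B = 314 × sin(38°) = 193.3 m
total = 69.67 + 193.3 = 263 m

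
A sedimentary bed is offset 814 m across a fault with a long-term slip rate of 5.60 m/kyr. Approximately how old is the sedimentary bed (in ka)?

age = offset / rate = 814 m / (5.60 m/kyr) = 145000 yr = 145 ka

145 ka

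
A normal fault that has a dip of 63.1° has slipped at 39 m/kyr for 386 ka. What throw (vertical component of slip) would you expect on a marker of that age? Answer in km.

dip-slip = rate × time = 39 m/kyr × 386 ka = 15050 m
throw = dip-slip × sin(dip) = 15050 × sin(63.1°) = 13400 m = 13.4 km

13.4 km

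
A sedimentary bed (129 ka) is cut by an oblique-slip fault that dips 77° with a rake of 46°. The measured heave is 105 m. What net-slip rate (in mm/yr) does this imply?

5.03 mm/yr

dip-slip = heave / cos(dip) = 105 / cos(77°) = 466.8 m
net slip = dip-slip / sin(rake) = 466.8 / sin(46°) = 648.9 m
rate = 648.9 m / 129 ka = 0.00503 m/yr = 5.03 mm/yr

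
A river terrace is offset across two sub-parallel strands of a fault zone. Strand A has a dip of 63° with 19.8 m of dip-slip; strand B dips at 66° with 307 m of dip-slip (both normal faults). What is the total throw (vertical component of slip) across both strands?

298 m

throw_A = 19.8 × sin(63°) = 17.64 m
throw_B = 307 × sin(66°) = 280.5 m
total = 17.64 + 280.5 = 298 m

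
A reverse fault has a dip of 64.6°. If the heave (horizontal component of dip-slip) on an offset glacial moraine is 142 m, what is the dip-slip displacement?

331 m

dip-slip = heave / cos(dip) = 142 / cos(64.6°) = 331 m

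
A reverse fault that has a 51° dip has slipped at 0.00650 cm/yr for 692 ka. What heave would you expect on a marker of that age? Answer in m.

dip-slip = rate × time = 0.00650 cm/yr × 692 ka = 44.98 m
heave = dip-slip × cos(dip) = 44.98 × cos(51°) = 28.3 m

28.3 m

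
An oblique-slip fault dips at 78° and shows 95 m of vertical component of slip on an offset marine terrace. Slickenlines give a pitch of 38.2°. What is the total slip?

157 m

dip-slip = throw / sin(dip) = 95 / sin(78°) = 97.12 m
net slip = dip-slip / sin(rake) = 97.12 / sin(38.2°) = 157 m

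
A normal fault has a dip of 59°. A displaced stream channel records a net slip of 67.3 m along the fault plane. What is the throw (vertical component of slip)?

throw = dip-slip × sin(dip) = 67.3 m × sin(59°) = 57.7 m

57.7 m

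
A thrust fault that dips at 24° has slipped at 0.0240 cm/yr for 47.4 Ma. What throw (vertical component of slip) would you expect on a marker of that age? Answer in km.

4.63 km

dip-slip = rate × time = 0.0240 cm/yr × 47.4 Ma = 11380 m
throw = dip-slip × sin(dip) = 11380 × sin(24°) = 4630 m = 4.63 km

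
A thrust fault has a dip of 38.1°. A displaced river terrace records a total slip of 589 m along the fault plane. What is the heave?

heave = dip-slip × cos(dip) = 589 m × cos(38.1°) = 464 m

464 m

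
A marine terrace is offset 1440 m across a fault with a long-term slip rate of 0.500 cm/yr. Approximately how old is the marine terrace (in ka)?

288 ka

age = offset / rate = 1440 m / (0.500 cm/yr) = 288000 yr = 288 ka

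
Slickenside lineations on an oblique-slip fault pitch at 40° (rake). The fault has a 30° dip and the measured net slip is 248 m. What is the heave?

138 m

dip-slip = net slip × sin(rake) = 248 m × sin(40°) = 159.4 m
heave = dip-slip × cos(dip) = 159.4 × cos(30°) = 138 m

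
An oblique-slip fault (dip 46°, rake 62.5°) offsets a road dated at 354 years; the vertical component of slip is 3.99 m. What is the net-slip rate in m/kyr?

17.7 m/kyr

dip-slip = throw / sin(dip) = 3.99 / sin(46°) = 5.547 m
net slip = dip-slip / sin(rake) = 5.547 / sin(62.5°) = 6.253 m
rate = 6.253 m / 354 years = 0.0177 m/yr = 17.7 m/kyr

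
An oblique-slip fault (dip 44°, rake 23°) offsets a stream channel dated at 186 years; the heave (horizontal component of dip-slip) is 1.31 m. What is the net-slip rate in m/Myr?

dip-slip = heave / cos(dip) = 1.31 / cos(44°) = 1.821 m
net slip = dip-slip / sin(rake) = 1.821 / sin(23°) = 4.661 m
rate = 4.661 m / 186 years = 0.0251 m/yr = 25100 m/Myr

25100 m/Myr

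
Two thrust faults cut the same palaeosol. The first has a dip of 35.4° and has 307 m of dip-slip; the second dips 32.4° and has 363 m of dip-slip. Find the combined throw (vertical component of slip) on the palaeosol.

throw_A = 307 × sin(35.4°) = 177.8 m
throw_B = 363 × sin(32.4°) = 194.5 m
total = 177.8 + 194.5 = 372 m

372 m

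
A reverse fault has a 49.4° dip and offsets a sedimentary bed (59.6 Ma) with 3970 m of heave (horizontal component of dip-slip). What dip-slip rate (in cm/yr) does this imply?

dip-slip = heave / cos(dip) = 3970 m / cos(49.4°) = 6100 m
rate = 6100 m / 59.6 Ma = 0.000102 m/yr = 0.0102 cm/yr

0.0102 cm/yr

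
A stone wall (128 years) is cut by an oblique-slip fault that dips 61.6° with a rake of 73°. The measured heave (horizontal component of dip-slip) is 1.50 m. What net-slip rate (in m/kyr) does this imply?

dip-slip = heave / cos(dip) = 1.50 / cos(61.6°) = 3.154 m
net slip = dip-slip / sin(rake) = 3.154 / sin(73°) = 3.298 m
rate = 3.298 m / 128 years = 0.0258 m/yr = 25.8 m/kyr

25.8 m/kyr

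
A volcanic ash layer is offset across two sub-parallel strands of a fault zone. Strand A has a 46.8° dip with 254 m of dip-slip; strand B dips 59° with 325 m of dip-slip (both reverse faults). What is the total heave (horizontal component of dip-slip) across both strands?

heave_A = 254 × cos(46.8°) = 173.9 m
heave_B = 325 × cos(59°) = 167.4 m
total = 173.9 + 167.4 = 341 m

341 m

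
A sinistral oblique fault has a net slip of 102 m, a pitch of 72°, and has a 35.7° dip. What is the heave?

78.8 m

dip-slip = net slip × sin(rake) = 102 m × sin(72°) = 97.01 m
heave = dip-slip × cos(dip) = 97.01 × cos(35.7°) = 78.8 m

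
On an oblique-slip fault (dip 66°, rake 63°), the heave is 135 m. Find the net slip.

dip-slip = heave / cos(dip) = 135 / cos(66°) = 331.9 m
net slip = dip-slip / sin(rake) = 331.9 / sin(63°) = 373 m

373 m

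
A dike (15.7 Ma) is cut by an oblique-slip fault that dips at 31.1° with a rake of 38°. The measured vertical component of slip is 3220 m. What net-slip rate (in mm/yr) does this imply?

dip-slip = throw / sin(dip) = 3220 / sin(31.1°) = 6234 m
net slip = dip-slip / sin(rake) = 6234 / sin(38°) = 10130 m
rate = 10130 m / 15.7 Ma = 0.000645 m/yr = 0.645 mm/yr

0.645 mm/yr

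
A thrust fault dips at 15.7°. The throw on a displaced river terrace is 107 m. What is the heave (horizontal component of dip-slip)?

heave = throw / tan(dip) = 107 / tan(15.7°) = 381 m

381 m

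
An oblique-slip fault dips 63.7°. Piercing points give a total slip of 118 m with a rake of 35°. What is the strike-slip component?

96.7 m

strike-slip = net slip × cos(rake) = 118 m × cos(35°) = 96.7 m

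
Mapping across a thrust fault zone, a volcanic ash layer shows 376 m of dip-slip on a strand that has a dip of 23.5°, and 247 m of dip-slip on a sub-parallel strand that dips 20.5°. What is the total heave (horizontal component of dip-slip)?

576 m

heave_A = 376 × cos(23.5°) = 344.8 m
heave_B = 247 × cos(20.5°) = 231.4 m
total = 344.8 + 231.4 = 576 m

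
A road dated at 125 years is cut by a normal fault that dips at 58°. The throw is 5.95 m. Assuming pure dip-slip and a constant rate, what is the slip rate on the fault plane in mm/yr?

56.1 mm/yr

dip-slip = throw / sin(dip) = 5.95 m / sin(58°) = 7.016 m
rate = 7.016 m / 125 years = 0.0561 m/yr = 56.1 mm/yr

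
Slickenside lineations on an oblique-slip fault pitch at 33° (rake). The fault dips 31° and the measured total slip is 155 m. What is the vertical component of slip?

dip-slip = net slip × sin(rake) = 155 m × sin(33°) = 84.42 m
throw = dip-slip × sin(dip) = 84.42 × sin(31°) = 43.5 m

43.5 m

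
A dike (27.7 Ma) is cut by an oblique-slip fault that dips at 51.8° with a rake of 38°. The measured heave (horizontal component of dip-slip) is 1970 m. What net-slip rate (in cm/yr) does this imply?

0.0187 cm/yr

dip-slip = heave / cos(dip) = 1970 / cos(51.8°) = 3186 m
net slip = dip-slip / sin(rake) = 3186 / sin(38°) = 5174 m
rate = 5174 m / 27.7 Ma = 0.000187 m/yr = 0.0187 cm/yr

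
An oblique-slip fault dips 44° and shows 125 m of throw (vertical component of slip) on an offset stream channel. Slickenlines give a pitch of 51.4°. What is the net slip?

230 m

dip-slip = throw / sin(dip) = 125 / sin(44°) = 179.9 m
net slip = dip-slip / sin(rake) = 179.9 / sin(51.4°) = 230 m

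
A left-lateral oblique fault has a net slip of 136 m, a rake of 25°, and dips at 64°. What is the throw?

dip-slip = net slip × sin(rake) = 136 m × sin(25°) = 57.48 m
throw = dip-slip × sin(dip) = 57.48 × sin(64°) = 51.7 m

51.7 m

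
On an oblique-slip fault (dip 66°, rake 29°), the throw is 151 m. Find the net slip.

341 m

dip-slip = throw / sin(dip) = 151 / sin(66°) = 165.3 m
net slip = dip-slip / sin(rake) = 165.3 / sin(29°) = 341 m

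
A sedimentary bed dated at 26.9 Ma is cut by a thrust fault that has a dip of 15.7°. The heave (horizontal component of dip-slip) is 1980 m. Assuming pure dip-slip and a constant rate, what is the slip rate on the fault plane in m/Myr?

76.5 m/Myr

dip-slip = heave / cos(dip) = 1980 m / cos(15.7°) = 2057 m
rate = 2057 m / 26.9 Ma = 0.0000765 m/yr = 76.5 m/Myr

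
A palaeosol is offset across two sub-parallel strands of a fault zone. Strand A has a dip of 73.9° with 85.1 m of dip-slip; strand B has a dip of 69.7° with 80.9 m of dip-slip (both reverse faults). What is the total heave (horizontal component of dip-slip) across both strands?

51.7 m

heave_A = 85.1 × cos(73.9°) = 23.60 m
heave_B = 80.9 × cos(69.7°) = 28.07 m
total = 23.60 + 28.07 = 51.7 m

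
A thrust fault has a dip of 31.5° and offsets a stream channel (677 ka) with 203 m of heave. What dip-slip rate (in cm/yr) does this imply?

dip-slip = heave / cos(dip) = 203 m / cos(31.5°) = 238.1 m
rate = 238.1 m / 677 ka = 0.000352 m/yr = 0.0352 cm/yr

0.0352 cm/yr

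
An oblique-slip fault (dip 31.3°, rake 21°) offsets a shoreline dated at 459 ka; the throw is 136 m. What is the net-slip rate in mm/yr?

dip-slip = throw / sin(dip) = 136 / sin(31.3°) = 261.8 m
net slip = dip-slip / sin(rake) = 261.8 / sin(21°) = 730.5 m
rate = 730.5 m / 459 ka = 0.00159 m/yr = 1.59 mm/yr

1.59 mm/yr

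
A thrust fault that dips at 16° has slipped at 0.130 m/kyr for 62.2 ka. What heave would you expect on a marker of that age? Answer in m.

dip-slip = rate × time = 0.130 m/kyr × 62.2 ka = 8.086 m
heave = dip-slip × cos(dip) = 8.086 × cos(16°) = 7.77 m

7.77 m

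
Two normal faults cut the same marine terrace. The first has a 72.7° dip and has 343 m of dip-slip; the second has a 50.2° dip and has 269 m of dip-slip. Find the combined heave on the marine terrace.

274 m

heave_A = 343 × cos(72.7°) = 102 m
heave_B = 269 × cos(50.2°) = 172.2 m
total = 102 + 172.2 = 274 m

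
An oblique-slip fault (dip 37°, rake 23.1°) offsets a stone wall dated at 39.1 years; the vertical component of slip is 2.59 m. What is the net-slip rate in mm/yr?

dip-slip = throw / sin(dip) = 2.59 / sin(37°) = 4.304 m
net slip = dip-slip / sin(rake) = 4.304 / sin(23.1°) = 10.97 m
rate = 10.97 m / 39.1 years = 0.281 m/yr = 281 mm/yr

281 mm/yr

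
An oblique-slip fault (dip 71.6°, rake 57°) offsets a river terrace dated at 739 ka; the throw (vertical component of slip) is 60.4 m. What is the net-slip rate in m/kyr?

0.103 m/kyr

dip-slip = throw / sin(dip) = 60.4 / sin(71.6°) = 63.65 m
net slip = dip-slip / sin(rake) = 63.65 / sin(57°) = 75.90 m
rate = 75.90 m / 739 ka = 0.000103 m/yr = 0.103 m/kyr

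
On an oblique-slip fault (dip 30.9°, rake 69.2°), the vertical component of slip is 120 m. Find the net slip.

dip-slip = throw / sin(dip) = 120 / sin(30.9°) = 233.7 m
net slip = dip-slip / sin(rake) = 233.7 / sin(69.2°) = 250 m

250 m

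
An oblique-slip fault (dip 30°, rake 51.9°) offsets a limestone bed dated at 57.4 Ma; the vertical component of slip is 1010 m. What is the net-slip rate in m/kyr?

dip-slip = throw / sin(dip) = 1010 / sin(30°) = 2020 m
net slip = dip-slip / sin(rake) = 2020 / sin(51.9°) = 2567 m
rate = 2567 m / 57.4 Ma = 0.0000447 m/yr = 0.0447 m/kyr

0.0447 m/kyr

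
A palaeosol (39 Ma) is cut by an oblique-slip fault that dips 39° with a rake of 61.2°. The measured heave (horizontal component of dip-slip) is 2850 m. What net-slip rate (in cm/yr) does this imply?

0.0107 cm/yr

dip-slip = heave / cos(dip) = 2850 / cos(39°) = 3667 m
net slip = dip-slip / sin(rake) = 3667 / sin(61.2°) = 4185 m
rate = 4185 m / 39 Ma = 0.000107 m/yr = 0.0107 cm/yr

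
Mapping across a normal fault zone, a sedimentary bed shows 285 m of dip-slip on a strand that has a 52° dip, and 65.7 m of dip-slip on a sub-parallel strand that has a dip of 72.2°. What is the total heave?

heave_A = 285 × cos(52°) = 175.5 m
heave_B = 65.7 × cos(72.2°) = 20.08 m
total = 175.5 + 20.08 = 196 m

196 m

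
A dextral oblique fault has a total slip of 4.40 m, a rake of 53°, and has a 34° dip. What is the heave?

2.91 m

dip-slip = net slip × sin(rake) = 4.40 m × sin(53°) = 3.514 m
heave = dip-slip × cos(dip) = 3.514 × cos(34°) = 2.91 m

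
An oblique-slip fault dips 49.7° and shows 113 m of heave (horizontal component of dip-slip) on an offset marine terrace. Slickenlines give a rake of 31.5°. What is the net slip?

334 m

dip-slip = heave / cos(dip) = 113 / cos(49.7°) = 174.7 m
net slip = dip-slip / sin(rake) = 174.7 / sin(31.5°) = 334 m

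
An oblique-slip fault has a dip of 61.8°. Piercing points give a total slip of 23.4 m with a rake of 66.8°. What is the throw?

dip-slip = net slip × sin(rake) = 23.4 m × sin(66.8°) = 21.51 m
throw = dip-slip × sin(dip) = 21.51 × sin(61.8°) = 19 m

19 m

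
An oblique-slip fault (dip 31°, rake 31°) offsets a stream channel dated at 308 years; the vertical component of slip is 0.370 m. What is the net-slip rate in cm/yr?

0.453 cm/yr

dip-slip = throw / sin(dip) = 0.370 / sin(31°) = 0.7184 m
net slip = dip-slip / sin(rake) = 0.7184 / sin(31°) = 1.395 m
rate = 1.395 m / 308 years = 0.00453 m/yr = 0.453 cm/yr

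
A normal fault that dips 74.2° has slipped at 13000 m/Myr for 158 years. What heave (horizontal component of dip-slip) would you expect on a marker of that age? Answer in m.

dip-slip = rate × time = 13000 m/Myr × 158 years = 2.054 m
heave = dip-slip × cos(dip) = 2.054 × cos(74.2°) = 0.559 m

0.559 m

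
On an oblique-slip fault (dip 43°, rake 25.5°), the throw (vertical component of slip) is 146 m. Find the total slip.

dip-slip = throw / sin(dip) = 146 / sin(43°) = 214.1 m
net slip = dip-slip / sin(rake) = 214.1 / sin(25.5°) = 497 m

497 m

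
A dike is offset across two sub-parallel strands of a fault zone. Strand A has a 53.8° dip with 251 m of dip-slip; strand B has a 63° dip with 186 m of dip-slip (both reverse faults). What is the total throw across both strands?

368 m

throw_A = 251 × sin(53.8°) = 202.5 m
throw_B = 186 × sin(63°) = 165.7 m
total = 202.5 + 165.7 = 368 m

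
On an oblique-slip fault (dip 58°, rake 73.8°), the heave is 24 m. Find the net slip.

dip-slip = heave / cos(dip) = 24 / cos(58°) = 45.29 m
net slip = dip-slip / sin(rake) = 45.29 / sin(73.8°) = 47.2 m

47.2 m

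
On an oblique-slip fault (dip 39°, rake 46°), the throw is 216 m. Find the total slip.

dip-slip = throw / sin(dip) = 216 / sin(39°) = 343.2 m
net slip = dip-slip / sin(rake) = 343.2 / sin(46°) = 477 m

477 m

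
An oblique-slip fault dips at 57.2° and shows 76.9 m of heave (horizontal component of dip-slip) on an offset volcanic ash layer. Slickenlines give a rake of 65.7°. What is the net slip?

dip-slip = heave / cos(dip) = 76.9 / cos(57.2°) = 142 m
net slip = dip-slip / sin(rake) = 142 / sin(65.7°) = 156 m

156 m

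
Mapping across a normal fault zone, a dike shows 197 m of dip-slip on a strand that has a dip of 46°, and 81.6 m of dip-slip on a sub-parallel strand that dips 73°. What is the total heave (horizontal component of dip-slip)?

161 m

heave_A = 197 × cos(46°) = 136.8 m
heave_B = 81.6 × cos(73°) = 23.86 m
total = 136.8 + 23.86 = 161 m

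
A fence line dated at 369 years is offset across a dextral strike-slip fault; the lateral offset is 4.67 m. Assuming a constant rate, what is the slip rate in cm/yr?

1.27 cm/yr

rate = 4.67 m / 369 years = 0.0127 m/yr = 1.27 cm/yr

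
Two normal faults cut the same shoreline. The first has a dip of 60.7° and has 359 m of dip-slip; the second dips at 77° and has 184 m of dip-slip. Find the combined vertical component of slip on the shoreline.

throw_A = 359 × sin(60.7°) = 313.1 m
throw_B = 184 × sin(77°) = 179.3 m
total = 313.1 + 179.3 = 492 m

492 m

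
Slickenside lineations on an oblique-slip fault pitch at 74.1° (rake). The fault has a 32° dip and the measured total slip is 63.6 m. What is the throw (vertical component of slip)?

32.4 m

dip-slip = net slip × sin(rake) = 63.6 m × sin(74.1°) = 61.17 m
throw = dip-slip × sin(dip) = 61.17 × sin(32°) = 32.4 m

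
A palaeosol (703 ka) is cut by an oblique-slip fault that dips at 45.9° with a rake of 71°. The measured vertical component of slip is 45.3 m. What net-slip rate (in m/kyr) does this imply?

dip-slip = throw / sin(dip) = 45.3 / sin(45.9°) = 63.08 m
net slip = dip-slip / sin(rake) = 63.08 / sin(71°) = 66.72 m
rate = 66.72 m / 703 ka = 0.0000949 m/yr = 0.0949 m/kyr

0.0949 m/kyr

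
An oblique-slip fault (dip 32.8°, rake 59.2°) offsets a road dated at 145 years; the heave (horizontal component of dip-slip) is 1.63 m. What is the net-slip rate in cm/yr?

dip-slip = heave / cos(dip) = 1.63 / cos(32.8°) = 1.939 m
net slip = dip-slip / sin(rake) = 1.939 / sin(59.2°) = 2.258 m
rate = 2.258 m / 145 years = 0.0156 m/yr = 1.56 cm/yr

1.56 cm/yr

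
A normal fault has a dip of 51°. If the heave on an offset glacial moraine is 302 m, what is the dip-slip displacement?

dip-slip = heave / cos(dip) = 302 / cos(51°) = 480 m

480 m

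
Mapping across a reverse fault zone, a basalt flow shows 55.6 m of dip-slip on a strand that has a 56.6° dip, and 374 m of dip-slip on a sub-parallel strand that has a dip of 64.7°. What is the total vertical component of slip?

385 m

throw_A = 55.6 × sin(56.6°) = 46.42 m
throw_B = 374 × sin(64.7°) = 338.1 m
total = 46.42 + 338.1 = 385 m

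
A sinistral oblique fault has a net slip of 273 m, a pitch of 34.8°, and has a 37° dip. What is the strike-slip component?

strike-slip = net slip × cos(rake) = 273 m × cos(34.8°) = 224 m

224 m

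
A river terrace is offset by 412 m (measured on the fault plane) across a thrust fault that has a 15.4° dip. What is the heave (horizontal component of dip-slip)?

397 m

heave = dip-slip × cos(dip) = 412 m × cos(15.4°) = 397 m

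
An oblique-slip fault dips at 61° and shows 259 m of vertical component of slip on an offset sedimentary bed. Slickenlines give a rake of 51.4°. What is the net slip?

379 m

dip-slip = throw / sin(dip) = 259 / sin(61°) = 296.1 m
net slip = dip-slip / sin(rake) = 296.1 / sin(51.4°) = 379 m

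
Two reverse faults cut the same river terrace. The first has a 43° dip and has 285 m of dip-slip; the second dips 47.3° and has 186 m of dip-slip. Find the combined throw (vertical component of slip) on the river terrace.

throw_A = 285 × sin(43°) = 194.4 m
throw_B = 186 × sin(47.3°) = 136.7 m
total = 194.4 + 136.7 = 331 m

331 m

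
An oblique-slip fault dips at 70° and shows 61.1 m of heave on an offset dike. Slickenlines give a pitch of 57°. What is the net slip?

dip-slip = heave / cos(dip) = 61.1 / cos(70°) = 178.6 m
net slip = dip-slip / sin(rake) = 178.6 / sin(57°) = 213 m

213 m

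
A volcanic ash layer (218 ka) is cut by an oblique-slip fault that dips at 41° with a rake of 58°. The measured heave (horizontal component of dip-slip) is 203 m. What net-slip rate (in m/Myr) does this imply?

1450 m/Myr

dip-slip = heave / cos(dip) = 203 / cos(41°) = 269 m
net slip = dip-slip / sin(rake) = 269 / sin(58°) = 317.2 m
rate = 317.2 m / 218 ka = 0.00145 m/yr = 1450 m/Myr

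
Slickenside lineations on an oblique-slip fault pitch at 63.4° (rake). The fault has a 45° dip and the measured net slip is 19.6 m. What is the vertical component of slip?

12.4 m

dip-slip = net slip × sin(rake) = 19.6 m × sin(63.4°) = 17.53 m
throw = dip-slip × sin(dip) = 17.53 × sin(45°) = 12.4 m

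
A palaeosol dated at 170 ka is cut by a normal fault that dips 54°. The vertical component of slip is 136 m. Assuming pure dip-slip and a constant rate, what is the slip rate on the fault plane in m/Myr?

dip-slip = throw / sin(dip) = 136 m / sin(54°) = 168.1 m
rate = 168.1 m / 170 ka = 0.000989 m/yr = 989 m/Myr

989 m/Myr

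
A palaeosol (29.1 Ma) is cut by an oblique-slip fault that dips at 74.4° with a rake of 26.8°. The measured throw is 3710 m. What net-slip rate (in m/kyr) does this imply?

0.294 m/kyr

dip-slip = throw / sin(dip) = 3710 / sin(74.4°) = 3852 m
net slip = dip-slip / sin(rake) = 3852 / sin(26.8°) = 8543 m
rate = 8543 m / 29.1 Ma = 0.000294 m/yr = 0.294 m/kyr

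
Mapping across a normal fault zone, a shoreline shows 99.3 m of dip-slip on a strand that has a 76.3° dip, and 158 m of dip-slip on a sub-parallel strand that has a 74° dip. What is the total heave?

67.1 m

heave_A = 99.3 × cos(76.3°) = 23.52 m
heave_B = 158 × cos(74°) = 43.55 m
total = 23.52 + 43.55 = 67.1 m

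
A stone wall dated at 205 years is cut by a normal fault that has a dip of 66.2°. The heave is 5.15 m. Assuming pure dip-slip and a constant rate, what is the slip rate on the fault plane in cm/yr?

6.23 cm/yr

dip-slip = heave / cos(dip) = 5.15 m / cos(66.2°) = 12.76 m
rate = 12.76 m / 205 years = 0.0623 m/yr = 6.23 cm/yr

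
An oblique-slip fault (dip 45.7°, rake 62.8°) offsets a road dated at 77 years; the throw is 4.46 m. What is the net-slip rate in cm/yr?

9.10 cm/yr

dip-slip = throw / sin(dip) = 4.46 / sin(45.7°) = 6.232 m
net slip = dip-slip / sin(rake) = 6.232 / sin(62.8°) = 7.007 m
rate = 7.007 m / 77 years = 0.0910 m/yr = 9.10 cm/yr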